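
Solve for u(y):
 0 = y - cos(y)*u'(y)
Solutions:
 u(y) = C1 + Integral(y/cos(y), y)


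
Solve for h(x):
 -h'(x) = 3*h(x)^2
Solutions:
 h(x) = 1/(C1 + 3*x)


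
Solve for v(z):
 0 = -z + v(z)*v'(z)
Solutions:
 v(z) = -sqrt(C1 + z^2)
 v(z) = sqrt(C1 + z^2)


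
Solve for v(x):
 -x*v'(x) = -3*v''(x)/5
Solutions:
 v(x) = C1 + C2*erfi(sqrt(30)*x/6)


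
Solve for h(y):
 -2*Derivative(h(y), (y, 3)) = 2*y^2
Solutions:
 h(y) = C1 + C2*y + C3*y^2 - y^5/60


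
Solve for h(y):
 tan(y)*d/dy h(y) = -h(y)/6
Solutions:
 h(y) = C1/sin(y)^(1/6)


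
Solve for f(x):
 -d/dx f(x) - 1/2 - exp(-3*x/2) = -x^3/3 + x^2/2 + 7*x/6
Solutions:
 f(x) = C1 + x^4/12 - x^3/6 - 7*x^2/12 - x/2 + 2*exp(-3*x/2)/3


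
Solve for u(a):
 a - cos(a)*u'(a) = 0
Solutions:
 u(a) = C1 + Integral(a/cos(a), a)


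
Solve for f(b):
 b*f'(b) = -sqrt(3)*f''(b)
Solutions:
 f(b) = C1 + C2*erf(sqrt(2)*3^(3/4)*b/6)


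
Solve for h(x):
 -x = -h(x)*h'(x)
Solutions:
 h(x) = -sqrt(C1 + x^2)
 h(x) = sqrt(C1 + x^2)


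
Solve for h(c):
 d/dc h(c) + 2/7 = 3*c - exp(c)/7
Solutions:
 h(c) = C1 + 3*c^2/2 - 2*c/7 - exp(c)/7


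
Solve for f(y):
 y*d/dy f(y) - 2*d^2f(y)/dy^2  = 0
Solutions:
 f(y) = C1 + C2*erfi(y/2)


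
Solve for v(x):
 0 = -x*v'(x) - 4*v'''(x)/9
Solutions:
 v(x) = C1 + Integral(C2*airyai(-2^(1/3)*3^(2/3)*x/2) + C3*airybi(-2^(1/3)*3^(2/3)*x/2), x)


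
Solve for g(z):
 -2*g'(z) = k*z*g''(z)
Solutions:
 g(z) = C1 + z^(((re(k) - 2)*re(k) + im(k)^2)/(re(k)^2 + im(k)^2))*(C2*sin(2*log(z)*Abs(im(k))/(re(k)^2 + im(k)^2)) + C3*cos(2*log(z)*im(k)/(re(k)^2 + im(k)^2)))


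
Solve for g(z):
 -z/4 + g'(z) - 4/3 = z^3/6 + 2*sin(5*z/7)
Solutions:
 g(z) = C1 + z^4/24 + z^2/8 + 4*z/3 - 14*cos(5*z/7)/5


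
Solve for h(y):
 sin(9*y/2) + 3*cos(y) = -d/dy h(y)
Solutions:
 h(y) = C1 - 3*sin(y) + 2*cos(9*y/2)/9


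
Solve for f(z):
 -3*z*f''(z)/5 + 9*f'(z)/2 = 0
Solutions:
 f(z) = C1 + C2*z^(17/2)


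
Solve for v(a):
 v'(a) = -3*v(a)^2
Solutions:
 v(a) = 1/(C1 + 3*a)


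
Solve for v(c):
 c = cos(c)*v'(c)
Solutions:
 v(c) = C1 + Integral(c/cos(c), c)


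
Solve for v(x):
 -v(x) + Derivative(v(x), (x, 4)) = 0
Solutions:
 v(x) = C1*exp(-x) + C2*exp(x) + C3*sin(x) + C4*cos(x)


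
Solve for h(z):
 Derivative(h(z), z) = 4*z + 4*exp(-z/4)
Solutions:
 h(z) = C1 + 2*z^2 - 16*exp(-z/4)


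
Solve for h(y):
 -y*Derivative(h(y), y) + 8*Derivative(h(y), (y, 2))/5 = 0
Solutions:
 h(y) = C1 + C2*erfi(sqrt(5)*y/4)


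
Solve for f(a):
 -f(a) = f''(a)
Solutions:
 f(a) = C1*sin(a) + C2*cos(a)


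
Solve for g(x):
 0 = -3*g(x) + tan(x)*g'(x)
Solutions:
 g(x) = C1*sin(x)^3


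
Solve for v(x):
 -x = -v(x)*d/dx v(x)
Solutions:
 v(x) = -sqrt(C1 + x^2)
 v(x) = sqrt(C1 + x^2)


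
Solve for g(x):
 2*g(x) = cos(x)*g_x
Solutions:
 g(x) = C1*(sin(x) + 1)/(sin(x) - 1)


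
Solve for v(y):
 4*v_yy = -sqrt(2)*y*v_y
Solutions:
 v(y) = C1 + C2*erf(2^(3/4)*y/4)


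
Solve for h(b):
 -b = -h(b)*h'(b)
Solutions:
 h(b) = -sqrt(C1 + b^2)
 h(b) = sqrt(C1 + b^2)


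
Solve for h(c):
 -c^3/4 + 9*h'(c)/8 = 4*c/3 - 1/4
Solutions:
 h(c) = C1 + c^4/18 + 16*c^2/27 - 2*c/9


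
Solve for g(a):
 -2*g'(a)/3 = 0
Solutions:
 g(a) = C1


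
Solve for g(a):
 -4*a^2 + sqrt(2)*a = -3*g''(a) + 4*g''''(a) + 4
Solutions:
 g(a) = C1 + C2*a + C3*exp(-sqrt(3)*a/2) + C4*exp(sqrt(3)*a/2) + a^4/9 - sqrt(2)*a^3/18 + 22*a^2/9


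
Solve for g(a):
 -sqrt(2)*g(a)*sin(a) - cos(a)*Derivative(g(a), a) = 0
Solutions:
 g(a) = C1*cos(a)^(sqrt(2))


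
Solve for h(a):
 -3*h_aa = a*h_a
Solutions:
 h(a) = C1 + C2*erf(sqrt(6)*a/6)


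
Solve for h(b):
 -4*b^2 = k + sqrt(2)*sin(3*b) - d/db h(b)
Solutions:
 h(b) = C1 + 4*b^3/3 + b*k - sqrt(2)*cos(3*b)/3


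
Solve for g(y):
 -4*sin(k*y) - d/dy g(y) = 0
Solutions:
 g(y) = C1 + 4*cos(k*y)/k


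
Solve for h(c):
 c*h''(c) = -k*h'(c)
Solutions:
 h(c) = C1 + c^(1 - re(k))*(C2*sin(log(c)*Abs(im(k))) + C3*cos(log(c)*im(k)))


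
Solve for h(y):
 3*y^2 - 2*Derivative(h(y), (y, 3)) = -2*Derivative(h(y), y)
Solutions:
 h(y) = C1 + C2*exp(-y) + C3*exp(y) - y^3/2 - 3*y


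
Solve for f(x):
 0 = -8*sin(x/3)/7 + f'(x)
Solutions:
 f(x) = C1 - 24*cos(x/3)/7


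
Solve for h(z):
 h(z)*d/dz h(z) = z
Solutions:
 h(z) = -sqrt(C1 + z^2)
 h(z) = sqrt(C1 + z^2)


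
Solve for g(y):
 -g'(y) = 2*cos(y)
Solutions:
 g(y) = C1 - 2*sin(y)


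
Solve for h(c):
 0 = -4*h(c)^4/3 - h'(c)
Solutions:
 h(c) = (-1 - sqrt(3)*I)*(1/(C1 + 4*c))^(1/3)/2
 h(c) = (-1 + sqrt(3)*I)*(1/(C1 + 4*c))^(1/3)/2
 h(c) = (1/(C1 + 4*c))^(1/3)


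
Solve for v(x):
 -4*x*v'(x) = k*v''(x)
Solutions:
 v(x) = C1 + C2*sqrt(k)*erf(sqrt(2)*x*sqrt(1/k))


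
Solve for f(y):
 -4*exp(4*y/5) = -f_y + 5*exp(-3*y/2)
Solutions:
 f(y) = C1 + 5*exp(4*y/5) - 10*exp(-3*y/2)/3


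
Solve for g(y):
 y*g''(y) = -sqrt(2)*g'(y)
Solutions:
 g(y) = C1 + C2*y^(1 - sqrt(2))


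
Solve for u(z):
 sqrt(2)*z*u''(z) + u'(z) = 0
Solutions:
 u(z) = C1 + C2*z^(1 - sqrt(2)/2)


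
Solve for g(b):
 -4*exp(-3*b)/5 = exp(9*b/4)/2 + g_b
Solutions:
 g(b) = C1 - 2*exp(9*b/4)/9 + 4*exp(-3*b)/15


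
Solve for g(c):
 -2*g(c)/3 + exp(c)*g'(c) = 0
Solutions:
 g(c) = C1*exp(-2*exp(-c)/3)


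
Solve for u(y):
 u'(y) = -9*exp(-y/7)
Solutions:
 u(y) = C1 + 63*exp(-y/7)


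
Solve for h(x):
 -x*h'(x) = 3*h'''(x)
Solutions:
 h(x) = C1 + Integral(C2*airyai(-3^(2/3)*x/3) + C3*airybi(-3^(2/3)*x/3), x)


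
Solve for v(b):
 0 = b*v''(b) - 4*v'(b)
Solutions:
 v(b) = C1 + C2*b^5


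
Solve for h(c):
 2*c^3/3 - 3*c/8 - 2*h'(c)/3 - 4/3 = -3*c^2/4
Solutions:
 h(c) = C1 + c^4/4 + 3*c^3/8 - 9*c^2/32 - 2*c


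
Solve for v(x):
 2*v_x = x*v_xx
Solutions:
 v(x) = C1 + C2*x^3


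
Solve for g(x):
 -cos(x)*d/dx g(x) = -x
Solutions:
 g(x) = C1 + Integral(x/cos(x), x)


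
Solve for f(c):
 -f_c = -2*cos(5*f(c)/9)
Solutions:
 -2*c - 9*log(sin(5*f(c)/9) - 1)/10 + 9*log(sin(5*f(c)/9) + 1)/10 = C1


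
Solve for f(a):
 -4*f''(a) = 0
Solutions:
 f(a) = C1 + C2*a


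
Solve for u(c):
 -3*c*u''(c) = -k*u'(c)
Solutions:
 u(c) = C1 + c^(re(k)/3 + 1)*(C2*sin(log(c)*Abs(im(k))/3) + C3*cos(log(c)*im(k)/3))


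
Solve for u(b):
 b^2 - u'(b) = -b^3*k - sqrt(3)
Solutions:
 u(b) = C1 + b^4*k/4 + b^3/3 + sqrt(3)*b


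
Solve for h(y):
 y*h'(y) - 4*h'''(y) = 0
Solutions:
 h(y) = C1 + Integral(C2*airyai(2^(1/3)*y/2) + C3*airybi(2^(1/3)*y/2), y)


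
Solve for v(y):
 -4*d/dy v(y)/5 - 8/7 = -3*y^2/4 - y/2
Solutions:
 v(y) = C1 + 5*y^3/16 + 5*y^2/16 - 10*y/7


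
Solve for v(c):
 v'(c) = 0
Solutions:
 v(c) = C1


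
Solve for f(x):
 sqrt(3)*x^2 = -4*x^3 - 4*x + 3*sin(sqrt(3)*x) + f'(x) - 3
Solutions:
 f(x) = C1 + x^4 + sqrt(3)*x^3/3 + 2*x^2 + 3*x + sqrt(3)*cos(sqrt(3)*x)


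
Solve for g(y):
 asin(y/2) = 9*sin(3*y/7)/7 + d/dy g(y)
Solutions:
 g(y) = C1 + y*asin(y/2) + sqrt(4 - y^2) + 3*cos(3*y/7)


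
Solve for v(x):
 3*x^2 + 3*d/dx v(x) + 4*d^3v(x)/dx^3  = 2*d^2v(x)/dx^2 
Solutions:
 v(x) = C1 - x^3/3 - 2*x^2/3 + 16*x/9 + (C2*sin(sqrt(11)*x/4) + C3*cos(sqrt(11)*x/4))*exp(x/4)


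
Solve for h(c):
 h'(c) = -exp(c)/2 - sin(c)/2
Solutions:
 h(c) = C1 - exp(c)/2 + cos(c)/2


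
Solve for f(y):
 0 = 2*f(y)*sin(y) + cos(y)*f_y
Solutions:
 f(y) = C1*cos(y)^2


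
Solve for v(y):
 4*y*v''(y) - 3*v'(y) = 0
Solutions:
 v(y) = C1 + C2*y^(7/4)


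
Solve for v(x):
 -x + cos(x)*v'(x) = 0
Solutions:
 v(x) = C1 + Integral(x/cos(x), x)


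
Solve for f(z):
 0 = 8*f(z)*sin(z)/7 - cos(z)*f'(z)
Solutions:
 f(z) = C1/cos(z)^(8/7)


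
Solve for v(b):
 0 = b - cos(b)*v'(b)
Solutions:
 v(b) = C1 + Integral(b/cos(b), b)


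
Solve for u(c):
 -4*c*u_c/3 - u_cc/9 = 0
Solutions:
 u(c) = C1 + C2*erf(sqrt(6)*c)


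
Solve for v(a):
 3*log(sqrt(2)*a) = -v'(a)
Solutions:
 v(a) = C1 - 3*a*log(a) - 3*a*log(2)/2 + 3*a


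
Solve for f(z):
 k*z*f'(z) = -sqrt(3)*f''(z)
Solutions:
 f(z) = Piecewise((-sqrt(2)*3^(1/4)*sqrt(pi)*C1*erf(sqrt(2)*3^(3/4)*sqrt(k)*z/6)/(2*sqrt(k)) - C2, (k > 0) | (k < 0)), (-C1*z - C2, True))


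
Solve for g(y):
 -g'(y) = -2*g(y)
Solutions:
 g(y) = C1*exp(2*y)


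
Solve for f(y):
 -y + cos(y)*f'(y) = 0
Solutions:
 f(y) = C1 + Integral(y/cos(y), y)


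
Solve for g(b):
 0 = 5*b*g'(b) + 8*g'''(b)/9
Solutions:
 g(b) = C1 + Integral(C2*airyai(-45^(1/3)*b/2) + C3*airybi(-45^(1/3)*b/2), b)


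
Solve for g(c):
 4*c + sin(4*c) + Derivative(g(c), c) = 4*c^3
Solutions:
 g(c) = C1 + c^4 - 2*c^2 + cos(4*c)/4


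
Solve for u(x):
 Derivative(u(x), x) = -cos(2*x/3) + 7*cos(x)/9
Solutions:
 u(x) = C1 - 3*sin(2*x/3)/2 + 7*sin(x)/9


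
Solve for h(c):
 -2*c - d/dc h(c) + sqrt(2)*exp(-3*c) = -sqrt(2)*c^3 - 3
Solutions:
 h(c) = C1 + sqrt(2)*c^4/4 - c^2 + 3*c - sqrt(2)*exp(-3*c)/3


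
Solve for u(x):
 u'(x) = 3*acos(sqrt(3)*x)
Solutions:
 u(x) = C1 + 3*x*acos(sqrt(3)*x) - sqrt(3)*sqrt(1 - 3*x^2)


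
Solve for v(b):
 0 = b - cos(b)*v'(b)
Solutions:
 v(b) = C1 + Integral(b/cos(b), b)


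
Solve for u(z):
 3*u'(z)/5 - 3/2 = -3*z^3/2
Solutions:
 u(z) = C1 - 5*z^4/8 + 5*z/2


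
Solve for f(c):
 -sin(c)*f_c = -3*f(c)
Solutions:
 f(c) = C1*(cos(c) - 1)^(3/2)/(cos(c) + 1)^(3/2)


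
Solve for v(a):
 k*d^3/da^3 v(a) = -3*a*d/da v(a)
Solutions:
 v(a) = C1 + Integral(C2*airyai(3^(1/3)*a*(-1/k)^(1/3)) + C3*airybi(3^(1/3)*a*(-1/k)^(1/3)), a)


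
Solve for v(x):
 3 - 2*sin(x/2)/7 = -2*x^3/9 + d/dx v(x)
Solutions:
 v(x) = C1 + x^4/18 + 3*x + 4*cos(x/2)/7


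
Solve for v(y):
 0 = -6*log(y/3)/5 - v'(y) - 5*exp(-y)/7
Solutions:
 v(y) = C1 - 6*y*log(y)/5 + 6*y*(1 + log(3))/5 + 5*exp(-y)/7


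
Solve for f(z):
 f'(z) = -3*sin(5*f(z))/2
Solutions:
 f(z) = -acos((-C1 - exp(15*z))/(C1 - exp(15*z)))/5 + 2*pi/5
 f(z) = acos((-C1 - exp(15*z))/(C1 - exp(15*z)))/5


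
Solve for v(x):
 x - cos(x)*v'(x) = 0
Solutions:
 v(x) = C1 + Integral(x/cos(x), x)


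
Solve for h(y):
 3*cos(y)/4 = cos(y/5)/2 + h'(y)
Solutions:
 h(y) = C1 - 5*sin(y/5)/2 + 3*sin(y)/4


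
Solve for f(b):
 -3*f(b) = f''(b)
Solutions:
 f(b) = C1*sin(sqrt(3)*b) + C2*cos(sqrt(3)*b)


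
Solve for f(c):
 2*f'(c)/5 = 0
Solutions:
 f(c) = C1


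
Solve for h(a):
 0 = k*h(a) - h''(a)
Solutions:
 h(a) = C1*exp(-a*sqrt(k)) + C2*exp(a*sqrt(k))


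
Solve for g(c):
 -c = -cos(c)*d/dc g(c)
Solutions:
 g(c) = C1 + Integral(c/cos(c), c)


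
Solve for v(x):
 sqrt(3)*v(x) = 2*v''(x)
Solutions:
 v(x) = C1*exp(-sqrt(2)*3^(1/4)*x/2) + C2*exp(sqrt(2)*3^(1/4)*x/2)


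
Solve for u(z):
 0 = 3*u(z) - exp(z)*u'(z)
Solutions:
 u(z) = C1*exp(-3*exp(-z))


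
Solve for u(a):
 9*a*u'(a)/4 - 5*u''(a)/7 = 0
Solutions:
 u(a) = C1 + C2*erfi(3*sqrt(70)*a/20)


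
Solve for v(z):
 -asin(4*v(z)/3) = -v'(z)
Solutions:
 Integral(1/asin(4*_y/3), (_y, v(z))) = C1 + z


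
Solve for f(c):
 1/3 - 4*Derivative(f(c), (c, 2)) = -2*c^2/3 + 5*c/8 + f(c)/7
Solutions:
 f(c) = C1*sin(sqrt(7)*c/14) + C2*cos(sqrt(7)*c/14) + 14*c^2/3 - 35*c/8 - 259


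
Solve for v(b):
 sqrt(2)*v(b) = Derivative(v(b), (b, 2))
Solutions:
 v(b) = C1*exp(-2^(1/4)*b) + C2*exp(2^(1/4)*b)


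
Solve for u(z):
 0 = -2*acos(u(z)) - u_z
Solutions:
 Integral(1/acos(_y), (_y, u(z))) = C1 - 2*z


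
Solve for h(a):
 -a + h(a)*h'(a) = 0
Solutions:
 h(a) = -sqrt(C1 + a^2)
 h(a) = sqrt(C1 + a^2)


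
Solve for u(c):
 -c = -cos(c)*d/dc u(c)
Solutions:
 u(c) = C1 + Integral(c/cos(c), c)


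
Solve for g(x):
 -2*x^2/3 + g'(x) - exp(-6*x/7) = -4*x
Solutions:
 g(x) = C1 + 2*x^3/9 - 2*x^2 - 7*exp(-6*x/7)/6


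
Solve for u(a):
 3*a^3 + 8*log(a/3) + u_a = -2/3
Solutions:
 u(a) = C1 - 3*a^4/4 - 8*a*log(a) + 22*a/3 + 8*a*log(3)


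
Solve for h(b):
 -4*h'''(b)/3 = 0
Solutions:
 h(b) = C1 + C2*b + C3*b^2


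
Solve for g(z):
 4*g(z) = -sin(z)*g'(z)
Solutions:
 g(z) = C1*(cos(z)^2 + 2*cos(z) + 1)/(cos(z)^2 - 2*cos(z) + 1)


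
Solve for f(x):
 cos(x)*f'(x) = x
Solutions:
 f(x) = C1 + Integral(x/cos(x), x)


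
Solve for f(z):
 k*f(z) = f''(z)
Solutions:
 f(z) = C1*exp(-sqrt(k)*z) + C2*exp(sqrt(k)*z)


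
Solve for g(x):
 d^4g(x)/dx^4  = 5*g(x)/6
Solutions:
 g(x) = C1*exp(-5^(1/4)*6^(3/4)*x/6) + C2*exp(5^(1/4)*6^(3/4)*x/6) + C3*sin(5^(1/4)*6^(3/4)*x/6) + C4*cos(5^(1/4)*6^(3/4)*x/6)


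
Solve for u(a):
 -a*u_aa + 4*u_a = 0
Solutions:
 u(a) = C1 + C2*a^5


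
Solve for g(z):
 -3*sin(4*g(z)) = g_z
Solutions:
 g(z) = -acos((-C1 - exp(24*z))/(C1 - exp(24*z)))/4 + pi/2
 g(z) = acos((-C1 - exp(24*z))/(C1 - exp(24*z)))/4


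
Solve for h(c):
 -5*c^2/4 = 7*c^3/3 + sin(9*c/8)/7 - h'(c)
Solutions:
 h(c) = C1 + 7*c^4/12 + 5*c^3/12 - 8*cos(9*c/8)/63


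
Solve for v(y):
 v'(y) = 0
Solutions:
 v(y) = C1


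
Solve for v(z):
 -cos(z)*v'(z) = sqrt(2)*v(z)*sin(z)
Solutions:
 v(z) = C1*cos(z)^(sqrt(2))


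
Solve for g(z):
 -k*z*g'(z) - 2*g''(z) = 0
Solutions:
 g(z) = Piecewise((-sqrt(pi)*C1*erf(sqrt(k)*z/2)/sqrt(k) - C2, (k > 0) | (k < 0)), (-C1*z - C2, True))


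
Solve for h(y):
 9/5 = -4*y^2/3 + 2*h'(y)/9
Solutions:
 h(y) = C1 + 2*y^3 + 81*y/10


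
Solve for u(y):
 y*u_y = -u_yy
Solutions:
 u(y) = C1 + C2*erf(sqrt(2)*y/2)


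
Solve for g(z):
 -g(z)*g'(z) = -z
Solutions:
 g(z) = -sqrt(C1 + z^2)
 g(z) = sqrt(C1 + z^2)


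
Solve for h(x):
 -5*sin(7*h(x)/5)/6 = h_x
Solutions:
 5*x/6 + 5*log(cos(7*h(x)/5) - 1)/14 - 5*log(cos(7*h(x)/5) + 1)/14 = C1


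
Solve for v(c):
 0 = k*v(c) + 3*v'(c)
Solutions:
 v(c) = C1*exp(-c*k/3)


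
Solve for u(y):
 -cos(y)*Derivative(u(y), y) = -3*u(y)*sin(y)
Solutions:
 u(y) = C1/cos(y)^3


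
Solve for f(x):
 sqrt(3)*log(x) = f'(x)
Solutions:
 f(x) = C1 + sqrt(3)*x*log(x) - sqrt(3)*x


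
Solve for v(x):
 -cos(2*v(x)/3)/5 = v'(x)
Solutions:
 x/5 - 3*log(sin(2*v(x)/3) - 1)/4 + 3*log(sin(2*v(x)/3) + 1)/4 = C1


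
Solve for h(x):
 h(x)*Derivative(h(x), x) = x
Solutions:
 h(x) = -sqrt(C1 + x^2)
 h(x) = sqrt(C1 + x^2)


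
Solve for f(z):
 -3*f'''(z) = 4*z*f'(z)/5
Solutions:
 f(z) = C1 + Integral(C2*airyai(-30^(2/3)*z/15) + C3*airybi(-30^(2/3)*z/15), z)


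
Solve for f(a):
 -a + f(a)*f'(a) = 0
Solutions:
 f(a) = -sqrt(C1 + a^2)
 f(a) = sqrt(C1 + a^2)


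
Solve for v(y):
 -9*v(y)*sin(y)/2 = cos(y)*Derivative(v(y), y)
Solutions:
 v(y) = C1*cos(y)^(9/2)


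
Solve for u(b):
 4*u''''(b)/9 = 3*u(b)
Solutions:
 u(b) = C1*exp(-sqrt(2)*3^(3/4)*b/2) + C2*exp(sqrt(2)*3^(3/4)*b/2) + C3*sin(sqrt(2)*3^(3/4)*b/2) + C4*cos(sqrt(2)*3^(3/4)*b/2)


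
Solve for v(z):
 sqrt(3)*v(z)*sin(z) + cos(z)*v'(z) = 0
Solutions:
 v(z) = C1*cos(z)^(sqrt(3))


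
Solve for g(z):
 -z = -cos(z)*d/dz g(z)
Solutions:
 g(z) = C1 + Integral(z/cos(z), z)


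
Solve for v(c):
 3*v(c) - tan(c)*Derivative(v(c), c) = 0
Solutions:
 v(c) = C1*sin(c)^3


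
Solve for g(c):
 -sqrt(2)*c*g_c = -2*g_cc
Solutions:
 g(c) = C1 + C2*erfi(2^(1/4)*c/2)


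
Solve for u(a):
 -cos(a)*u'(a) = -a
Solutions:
 u(a) = C1 + Integral(a/cos(a), a)


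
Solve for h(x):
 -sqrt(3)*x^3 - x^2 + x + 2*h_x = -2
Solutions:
 h(x) = C1 + sqrt(3)*x^4/8 + x^3/6 - x^2/4 - x


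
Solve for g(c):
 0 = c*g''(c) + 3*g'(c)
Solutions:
 g(c) = C1 + C2/c^2


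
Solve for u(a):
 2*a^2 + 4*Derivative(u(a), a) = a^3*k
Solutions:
 u(a) = C1 + a^4*k/16 - a^3/6


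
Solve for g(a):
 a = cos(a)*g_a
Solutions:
 g(a) = C1 + Integral(a/cos(a), a)


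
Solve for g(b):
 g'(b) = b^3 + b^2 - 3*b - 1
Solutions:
 g(b) = C1 + b^4/4 + b^3/3 - 3*b^2/2 - b


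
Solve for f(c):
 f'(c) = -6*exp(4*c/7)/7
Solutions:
 f(c) = C1 - 3*exp(4*c/7)/2


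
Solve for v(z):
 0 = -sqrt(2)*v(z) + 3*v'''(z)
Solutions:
 v(z) = C3*exp(2^(1/6)*3^(2/3)*z/3) + (C1*sin(6^(1/6)*z/2) + C2*cos(6^(1/6)*z/2))*exp(-2^(1/6)*3^(2/3)*z/6)


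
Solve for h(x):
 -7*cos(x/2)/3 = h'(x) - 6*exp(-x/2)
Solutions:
 h(x) = C1 - 14*sin(x/2)/3 - 12*exp(-x/2)


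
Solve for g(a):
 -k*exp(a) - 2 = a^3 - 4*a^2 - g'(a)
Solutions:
 g(a) = C1 + a^4/4 - 4*a^3/3 + 2*a + k*exp(a)


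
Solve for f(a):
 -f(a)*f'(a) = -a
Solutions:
 f(a) = -sqrt(C1 + a^2)
 f(a) = sqrt(C1 + a^2)


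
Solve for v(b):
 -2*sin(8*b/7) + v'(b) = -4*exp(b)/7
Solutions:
 v(b) = C1 - 4*exp(b)/7 - 7*cos(8*b/7)/4


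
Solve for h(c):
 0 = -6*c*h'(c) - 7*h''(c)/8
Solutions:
 h(c) = C1 + C2*erf(2*sqrt(42)*c/7)


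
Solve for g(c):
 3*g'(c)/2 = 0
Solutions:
 g(c) = C1


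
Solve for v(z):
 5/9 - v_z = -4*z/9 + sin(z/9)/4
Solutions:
 v(z) = C1 + 2*z^2/9 + 5*z/9 + 9*cos(z/9)/4


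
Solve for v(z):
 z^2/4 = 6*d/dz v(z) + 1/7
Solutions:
 v(z) = C1 + z^3/72 - z/42


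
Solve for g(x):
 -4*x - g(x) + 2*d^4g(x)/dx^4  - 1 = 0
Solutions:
 g(x) = C1*exp(-2^(3/4)*x/2) + C2*exp(2^(3/4)*x/2) + C3*sin(2^(3/4)*x/2) + C4*cos(2^(3/4)*x/2) - 4*x - 1


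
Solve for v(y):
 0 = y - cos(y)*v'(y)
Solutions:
 v(y) = C1 + Integral(y/cos(y), y)


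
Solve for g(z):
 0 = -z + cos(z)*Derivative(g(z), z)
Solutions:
 g(z) = C1 + Integral(z/cos(z), z)


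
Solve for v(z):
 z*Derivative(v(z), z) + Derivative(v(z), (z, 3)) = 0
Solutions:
 v(z) = C1 + Integral(C2*airyai(-z) + C3*airybi(-z), z)


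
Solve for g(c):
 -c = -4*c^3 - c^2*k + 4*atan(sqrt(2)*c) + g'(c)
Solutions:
 g(c) = C1 + c^4 + c^3*k/3 - c^2/2 - 4*c*atan(sqrt(2)*c) + sqrt(2)*log(2*c^2 + 1)


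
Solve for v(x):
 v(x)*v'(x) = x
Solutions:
 v(x) = -sqrt(C1 + x^2)
 v(x) = sqrt(C1 + x^2)


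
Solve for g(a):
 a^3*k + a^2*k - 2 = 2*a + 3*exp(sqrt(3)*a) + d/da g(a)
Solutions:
 g(a) = C1 + a^4*k/4 + a^3*k/3 - a^2 - 2*a - sqrt(3)*exp(sqrt(3)*a)


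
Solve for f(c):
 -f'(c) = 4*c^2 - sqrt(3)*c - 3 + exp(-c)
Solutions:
 f(c) = C1 - 4*c^3/3 + sqrt(3)*c^2/2 + 3*c + exp(-c)


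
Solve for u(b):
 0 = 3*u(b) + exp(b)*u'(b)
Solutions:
 u(b) = C1*exp(3*exp(-b))


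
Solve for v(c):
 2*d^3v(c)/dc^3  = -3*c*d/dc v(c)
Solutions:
 v(c) = C1 + Integral(C2*airyai(-2^(2/3)*3^(1/3)*c/2) + C3*airybi(-2^(2/3)*3^(1/3)*c/2), c)


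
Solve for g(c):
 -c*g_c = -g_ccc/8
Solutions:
 g(c) = C1 + Integral(C2*airyai(2*c) + C3*airybi(2*c), c)


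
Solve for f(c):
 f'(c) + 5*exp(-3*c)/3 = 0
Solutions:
 f(c) = C1 + 5*exp(-3*c)/9


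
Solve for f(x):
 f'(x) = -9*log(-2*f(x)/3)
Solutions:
 Integral(1/(log(-_y) - log(3) + log(2)), (_y, f(x)))/9 = C1 - x


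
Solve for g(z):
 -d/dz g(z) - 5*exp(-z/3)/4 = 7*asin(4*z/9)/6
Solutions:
 g(z) = C1 - 7*z*asin(4*z/9)/6 - 7*sqrt(81 - 16*z^2)/24 + 15*exp(-z/3)/4


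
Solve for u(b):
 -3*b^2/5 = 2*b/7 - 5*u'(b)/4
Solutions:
 u(b) = C1 + 4*b^3/25 + 4*b^2/35


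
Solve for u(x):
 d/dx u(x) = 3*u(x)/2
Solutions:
 u(x) = C1*exp(3*x/2)


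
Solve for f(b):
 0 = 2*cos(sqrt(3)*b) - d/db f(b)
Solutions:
 f(b) = C1 + 2*sqrt(3)*sin(sqrt(3)*b)/3


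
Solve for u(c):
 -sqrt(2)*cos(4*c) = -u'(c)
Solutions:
 u(c) = C1 + sqrt(2)*sin(4*c)/4


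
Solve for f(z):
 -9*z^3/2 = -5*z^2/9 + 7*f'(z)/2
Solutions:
 f(z) = C1 - 9*z^4/28 + 10*z^3/189


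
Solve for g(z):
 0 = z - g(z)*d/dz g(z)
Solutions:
 g(z) = -sqrt(C1 + z^2)
 g(z) = sqrt(C1 + z^2)


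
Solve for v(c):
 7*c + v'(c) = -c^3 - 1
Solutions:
 v(c) = C1 - c^4/4 - 7*c^2/2 - c


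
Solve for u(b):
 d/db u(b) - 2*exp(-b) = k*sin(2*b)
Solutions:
 u(b) = C1 - k*cos(2*b)/2 - 2*exp(-b)


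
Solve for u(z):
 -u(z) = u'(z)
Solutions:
 u(z) = C1*exp(-z)


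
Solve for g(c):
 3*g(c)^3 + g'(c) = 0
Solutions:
 g(c) = -sqrt(2)*sqrt(-1/(C1 - 3*c))/2
 g(c) = sqrt(2)*sqrt(-1/(C1 - 3*c))/2


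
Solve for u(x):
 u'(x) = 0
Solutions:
 u(x) = C1


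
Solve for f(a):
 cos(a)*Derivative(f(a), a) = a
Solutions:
 f(a) = C1 + Integral(a/cos(a), a)


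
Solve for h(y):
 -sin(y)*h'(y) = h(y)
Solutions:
 h(y) = C1*sqrt(cos(y) + 1)/sqrt(cos(y) - 1)


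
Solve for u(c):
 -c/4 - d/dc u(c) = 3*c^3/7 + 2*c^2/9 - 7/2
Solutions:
 u(c) = C1 - 3*c^4/28 - 2*c^3/27 - c^2/8 + 7*c/2


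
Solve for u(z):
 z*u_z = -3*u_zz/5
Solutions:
 u(z) = C1 + C2*erf(sqrt(30)*z/6)


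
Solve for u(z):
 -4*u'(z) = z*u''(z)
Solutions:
 u(z) = C1 + C2/z^3


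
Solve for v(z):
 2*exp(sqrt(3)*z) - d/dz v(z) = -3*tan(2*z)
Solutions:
 v(z) = C1 + 2*sqrt(3)*exp(sqrt(3)*z)/3 - 3*log(cos(2*z))/2


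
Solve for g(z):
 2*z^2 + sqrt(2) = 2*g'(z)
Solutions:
 g(z) = C1 + z^3/3 + sqrt(2)*z/2


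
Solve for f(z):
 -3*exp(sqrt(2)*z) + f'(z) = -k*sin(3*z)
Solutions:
 f(z) = C1 + k*cos(3*z)/3 + 3*sqrt(2)*exp(sqrt(2)*z)/2


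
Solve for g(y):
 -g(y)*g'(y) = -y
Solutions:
 g(y) = -sqrt(C1 + y^2)
 g(y) = sqrt(C1 + y^2)


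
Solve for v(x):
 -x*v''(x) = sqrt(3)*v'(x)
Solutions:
 v(x) = C1 + C2*x^(1 - sqrt(3))


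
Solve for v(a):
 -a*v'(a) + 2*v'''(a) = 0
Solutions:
 v(a) = C1 + Integral(C2*airyai(2^(2/3)*a/2) + C3*airybi(2^(2/3)*a/2), a)


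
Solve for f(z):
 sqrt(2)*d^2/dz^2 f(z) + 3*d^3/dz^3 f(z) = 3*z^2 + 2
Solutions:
 f(z) = C1 + C2*z + C3*exp(-sqrt(2)*z/3) + sqrt(2)*z^4/8 - 3*z^3/2 + 29*sqrt(2)*z^2/4


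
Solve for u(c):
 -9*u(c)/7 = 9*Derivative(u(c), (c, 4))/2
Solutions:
 u(c) = (C1*sin(14^(3/4)*c/14) + C2*cos(14^(3/4)*c/14))*exp(-14^(3/4)*c/14) + (C3*sin(14^(3/4)*c/14) + C4*cos(14^(3/4)*c/14))*exp(14^(3/4)*c/14)


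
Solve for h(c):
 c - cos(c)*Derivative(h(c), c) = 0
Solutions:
 h(c) = C1 + Integral(c/cos(c), c)


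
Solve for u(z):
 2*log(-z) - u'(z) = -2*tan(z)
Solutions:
 u(z) = C1 + 2*z*log(-z) - 2*z - 2*log(cos(z))


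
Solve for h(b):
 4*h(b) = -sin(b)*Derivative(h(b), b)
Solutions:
 h(b) = C1*(cos(b)^2 + 2*cos(b) + 1)/(cos(b)^2 - 2*cos(b) + 1)


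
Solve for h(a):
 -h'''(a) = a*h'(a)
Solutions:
 h(a) = C1 + Integral(C2*airyai(-a) + C3*airybi(-a), a)


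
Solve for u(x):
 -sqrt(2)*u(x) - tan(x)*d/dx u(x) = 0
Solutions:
 u(x) = C1/sin(x)^(sqrt(2))


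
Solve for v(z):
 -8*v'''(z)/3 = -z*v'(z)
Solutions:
 v(z) = C1 + Integral(C2*airyai(3^(1/3)*z/2) + C3*airybi(3^(1/3)*z/2), z)


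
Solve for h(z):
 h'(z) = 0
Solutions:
 h(z) = C1


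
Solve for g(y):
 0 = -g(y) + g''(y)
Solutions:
 g(y) = C1*exp(-y) + C2*exp(y)


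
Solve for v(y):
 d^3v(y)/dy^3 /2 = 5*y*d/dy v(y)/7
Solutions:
 v(y) = C1 + Integral(C2*airyai(10^(1/3)*7^(2/3)*y/7) + C3*airybi(10^(1/3)*7^(2/3)*y/7), y)


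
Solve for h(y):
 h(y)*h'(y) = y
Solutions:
 h(y) = -sqrt(C1 + y^2)
 h(y) = sqrt(C1 + y^2)


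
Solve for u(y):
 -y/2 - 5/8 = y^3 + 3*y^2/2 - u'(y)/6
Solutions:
 u(y) = C1 + 3*y^4/2 + 3*y^3 + 3*y^2/2 + 15*y/4


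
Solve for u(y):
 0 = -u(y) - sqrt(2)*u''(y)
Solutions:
 u(y) = C1*sin(2^(3/4)*y/2) + C2*cos(2^(3/4)*y/2)


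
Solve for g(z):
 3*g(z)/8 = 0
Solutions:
 g(z) = 0


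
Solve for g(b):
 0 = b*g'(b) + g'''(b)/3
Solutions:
 g(b) = C1 + Integral(C2*airyai(-3^(1/3)*b) + C3*airybi(-3^(1/3)*b), b)


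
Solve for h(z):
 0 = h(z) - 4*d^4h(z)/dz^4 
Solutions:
 h(z) = C1*exp(-sqrt(2)*z/2) + C2*exp(sqrt(2)*z/2) + C3*sin(sqrt(2)*z/2) + C4*cos(sqrt(2)*z/2)


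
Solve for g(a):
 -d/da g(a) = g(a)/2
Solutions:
 g(a) = C1*exp(-a/2)


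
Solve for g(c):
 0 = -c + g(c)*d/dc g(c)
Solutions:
 g(c) = -sqrt(C1 + c^2)
 g(c) = sqrt(C1 + c^2)


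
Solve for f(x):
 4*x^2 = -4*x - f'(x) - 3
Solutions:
 f(x) = C1 - 4*x^3/3 - 2*x^2 - 3*x


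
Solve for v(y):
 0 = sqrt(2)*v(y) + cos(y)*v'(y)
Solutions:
 v(y) = C1*(sin(y) - 1)^(sqrt(2)/2)/(sin(y) + 1)^(sqrt(2)/2)


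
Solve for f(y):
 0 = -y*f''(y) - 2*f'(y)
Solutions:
 f(y) = C1 + C2/y


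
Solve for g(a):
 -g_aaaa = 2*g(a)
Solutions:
 g(a) = (C1*sin(2^(3/4)*a/2) + C2*cos(2^(3/4)*a/2))*exp(-2^(3/4)*a/2) + (C3*sin(2^(3/4)*a/2) + C4*cos(2^(3/4)*a/2))*exp(2^(3/4)*a/2)


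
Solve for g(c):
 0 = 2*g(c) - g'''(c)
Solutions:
 g(c) = C3*exp(2^(1/3)*c) + (C1*sin(2^(1/3)*sqrt(3)*c/2) + C2*cos(2^(1/3)*sqrt(3)*c/2))*exp(-2^(1/3)*c/2)


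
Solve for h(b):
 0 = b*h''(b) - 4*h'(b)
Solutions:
 h(b) = C1 + C2*b^5


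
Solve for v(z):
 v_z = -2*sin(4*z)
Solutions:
 v(z) = C1 + cos(4*z)/2


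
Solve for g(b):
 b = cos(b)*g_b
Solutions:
 g(b) = C1 + Integral(b/cos(b), b)


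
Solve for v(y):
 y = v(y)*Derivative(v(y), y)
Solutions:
 v(y) = -sqrt(C1 + y^2)
 v(y) = sqrt(C1 + y^2)


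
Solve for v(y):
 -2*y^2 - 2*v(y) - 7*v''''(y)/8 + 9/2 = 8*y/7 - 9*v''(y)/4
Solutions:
 v(y) = -y^2 - 4*y/7 + (C1*sin(2*7^(3/4)*y*sin(atan(sqrt(31)/9)/2)/7) + C2*cos(2*7^(3/4)*y*sin(atan(sqrt(31)/9)/2)/7))*exp(-2*7^(3/4)*y*cos(atan(sqrt(31)/9)/2)/7) + (C3*sin(2*7^(3/4)*y*sin(atan(sqrt(31)/9)/2)/7) + C4*cos(2*7^(3/4)*y*sin(atan(sqrt(31)/9)/2)/7))*exp(2*7^(3/4)*y*cos(atan(sqrt(31)/9)/2)/7)


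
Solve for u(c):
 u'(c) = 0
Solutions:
 u(c) = C1


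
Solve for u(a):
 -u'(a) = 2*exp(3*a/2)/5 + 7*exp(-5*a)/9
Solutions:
 u(a) = C1 - 4*exp(3*a/2)/15 + 7*exp(-5*a)/45


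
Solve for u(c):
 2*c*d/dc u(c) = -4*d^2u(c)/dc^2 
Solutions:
 u(c) = C1 + C2*erf(c/2)


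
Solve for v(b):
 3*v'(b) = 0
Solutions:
 v(b) = C1


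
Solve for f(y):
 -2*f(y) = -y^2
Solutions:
 f(y) = y^2/2


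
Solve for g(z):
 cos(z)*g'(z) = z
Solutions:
 g(z) = C1 + Integral(z/cos(z), z)


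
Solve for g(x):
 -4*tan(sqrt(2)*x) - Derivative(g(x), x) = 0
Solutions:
 g(x) = C1 + 2*sqrt(2)*log(cos(sqrt(2)*x))


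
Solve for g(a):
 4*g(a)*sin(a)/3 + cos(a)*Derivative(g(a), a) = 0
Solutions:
 g(a) = C1*cos(a)^(4/3)


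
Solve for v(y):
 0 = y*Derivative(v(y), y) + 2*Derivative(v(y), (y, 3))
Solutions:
 v(y) = C1 + Integral(C2*airyai(-2^(2/3)*y/2) + C3*airybi(-2^(2/3)*y/2), y)


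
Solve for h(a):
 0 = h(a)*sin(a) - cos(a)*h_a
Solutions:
 h(a) = C1/cos(a)


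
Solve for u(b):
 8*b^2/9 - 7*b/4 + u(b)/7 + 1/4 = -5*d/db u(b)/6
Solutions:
 u(b) = C1*exp(-6*b/35) - 56*b^2/9 + 9163*b/108 - 321839/648


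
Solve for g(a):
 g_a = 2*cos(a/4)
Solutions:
 g(a) = C1 + 8*sin(a/4)


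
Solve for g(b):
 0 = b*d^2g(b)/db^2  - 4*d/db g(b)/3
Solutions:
 g(b) = C1 + C2*b^(7/3)


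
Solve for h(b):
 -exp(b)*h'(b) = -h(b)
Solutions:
 h(b) = C1*exp(-exp(-b))


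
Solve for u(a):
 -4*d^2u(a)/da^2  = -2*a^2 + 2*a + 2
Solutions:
 u(a) = C1 + C2*a + a^4/24 - a^3/12 - a^2/4


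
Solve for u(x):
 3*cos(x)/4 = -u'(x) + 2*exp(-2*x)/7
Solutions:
 u(x) = C1 - 3*sin(x)/4 - exp(-2*x)/7


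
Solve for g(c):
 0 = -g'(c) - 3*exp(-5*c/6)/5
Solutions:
 g(c) = C1 + 18*exp(-5*c/6)/25


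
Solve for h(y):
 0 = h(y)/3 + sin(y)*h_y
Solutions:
 h(y) = C1*(cos(y) + 1)^(1/6)/(cos(y) - 1)^(1/6)


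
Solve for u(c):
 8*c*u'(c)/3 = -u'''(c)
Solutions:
 u(c) = C1 + Integral(C2*airyai(-2*3^(2/3)*c/3) + C3*airybi(-2*3^(2/3)*c/3), c)


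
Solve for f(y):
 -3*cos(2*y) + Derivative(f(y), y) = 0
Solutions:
 f(y) = C1 + 3*sin(2*y)/2


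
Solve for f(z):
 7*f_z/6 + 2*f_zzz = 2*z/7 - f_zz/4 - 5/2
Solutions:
 f(z) = C1 + 6*z^2/49 - 753*z/343 + (C2*sin(sqrt(1335)*z/48) + C3*cos(sqrt(1335)*z/48))*exp(-z/16)


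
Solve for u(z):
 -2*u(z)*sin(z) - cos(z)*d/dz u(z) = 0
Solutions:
 u(z) = C1*cos(z)^2


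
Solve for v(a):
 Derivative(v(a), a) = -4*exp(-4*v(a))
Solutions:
 v(a) = log(-I*(C1 - 16*a)^(1/4))
 v(a) = log(I*(C1 - 16*a)^(1/4))
 v(a) = log(-(C1 - 16*a)^(1/4))
 v(a) = log(C1 - 16*a)/4


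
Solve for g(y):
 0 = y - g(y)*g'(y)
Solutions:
 g(y) = -sqrt(C1 + y^2)
 g(y) = sqrt(C1 + y^2)


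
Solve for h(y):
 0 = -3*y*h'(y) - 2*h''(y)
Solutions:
 h(y) = C1 + C2*erf(sqrt(3)*y/2)


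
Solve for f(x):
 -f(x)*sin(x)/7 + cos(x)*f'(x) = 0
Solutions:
 f(x) = C1/cos(x)^(1/7)


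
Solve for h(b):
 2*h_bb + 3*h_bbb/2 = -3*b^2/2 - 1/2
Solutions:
 h(b) = C1 + C2*b + C3*exp(-4*b/3) - b^4/16 + 3*b^3/16 - 35*b^2/64


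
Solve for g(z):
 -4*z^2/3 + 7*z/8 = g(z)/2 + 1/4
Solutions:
 g(z) = -8*z^2/3 + 7*z/4 - 1/2


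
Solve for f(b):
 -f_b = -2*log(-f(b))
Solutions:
 -li(-f(b)) = C1 + 2*b


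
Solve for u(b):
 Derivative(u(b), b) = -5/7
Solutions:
 u(b) = C1 - 5*b/7


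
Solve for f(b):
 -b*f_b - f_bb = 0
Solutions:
 f(b) = C1 + C2*erf(sqrt(2)*b/2)


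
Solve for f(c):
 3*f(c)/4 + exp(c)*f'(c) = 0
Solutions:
 f(c) = C1*exp(3*exp(-c)/4)


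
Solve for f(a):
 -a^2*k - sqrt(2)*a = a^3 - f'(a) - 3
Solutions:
 f(a) = C1 + a^4/4 + a^3*k/3 + sqrt(2)*a^2/2 - 3*a


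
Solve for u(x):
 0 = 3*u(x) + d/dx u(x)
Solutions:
 u(x) = C1*exp(-3*x)


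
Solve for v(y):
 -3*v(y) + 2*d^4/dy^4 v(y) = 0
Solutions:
 v(y) = C1*exp(-2^(3/4)*3^(1/4)*y/2) + C2*exp(2^(3/4)*3^(1/4)*y/2) + C3*sin(2^(3/4)*3^(1/4)*y/2) + C4*cos(2^(3/4)*3^(1/4)*y/2)


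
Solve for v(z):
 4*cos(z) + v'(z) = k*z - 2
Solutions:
 v(z) = C1 + k*z^2/2 - 2*z - 4*sin(z)


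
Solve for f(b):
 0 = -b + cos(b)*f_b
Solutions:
 f(b) = C1 + Integral(b/cos(b), b)


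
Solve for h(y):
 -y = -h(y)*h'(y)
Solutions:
 h(y) = -sqrt(C1 + y^2)
 h(y) = sqrt(C1 + y^2)


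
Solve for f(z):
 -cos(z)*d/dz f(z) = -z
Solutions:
 f(z) = C1 + Integral(z/cos(z), z)


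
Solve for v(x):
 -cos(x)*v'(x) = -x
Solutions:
 v(x) = C1 + Integral(x/cos(x), x)


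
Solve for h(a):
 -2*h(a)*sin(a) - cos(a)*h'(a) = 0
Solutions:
 h(a) = C1*cos(a)^2


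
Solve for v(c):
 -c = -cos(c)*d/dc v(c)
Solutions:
 v(c) = C1 + Integral(c/cos(c), c)


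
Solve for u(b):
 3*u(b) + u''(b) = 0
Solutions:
 u(b) = C1*sin(sqrt(3)*b) + C2*cos(sqrt(3)*b)


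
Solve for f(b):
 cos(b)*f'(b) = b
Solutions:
 f(b) = C1 + Integral(b/cos(b), b)


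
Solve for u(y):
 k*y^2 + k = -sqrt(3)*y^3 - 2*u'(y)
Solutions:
 u(y) = C1 - k*y^3/6 - k*y/2 - sqrt(3)*y^4/8


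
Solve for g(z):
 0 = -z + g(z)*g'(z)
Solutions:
 g(z) = -sqrt(C1 + z^2)
 g(z) = sqrt(C1 + z^2)


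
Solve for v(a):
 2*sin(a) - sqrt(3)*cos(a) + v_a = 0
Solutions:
 v(a) = C1 + sqrt(3)*sin(a) + 2*cos(a)


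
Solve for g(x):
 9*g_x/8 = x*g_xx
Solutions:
 g(x) = C1 + C2*x^(17/8)


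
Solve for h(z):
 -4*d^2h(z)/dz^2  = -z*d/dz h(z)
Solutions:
 h(z) = C1 + C2*erfi(sqrt(2)*z/4)


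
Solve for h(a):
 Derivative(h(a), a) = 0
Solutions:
 h(a) = C1


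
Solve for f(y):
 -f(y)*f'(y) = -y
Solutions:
 f(y) = -sqrt(C1 + y^2)
 f(y) = sqrt(C1 + y^2)


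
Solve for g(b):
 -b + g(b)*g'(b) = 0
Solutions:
 g(b) = -sqrt(C1 + b^2)
 g(b) = sqrt(C1 + b^2)


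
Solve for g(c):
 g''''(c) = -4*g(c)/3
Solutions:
 g(c) = (C1*sin(3^(3/4)*c/3) + C2*cos(3^(3/4)*c/3))*exp(-3^(3/4)*c/3) + (C3*sin(3^(3/4)*c/3) + C4*cos(3^(3/4)*c/3))*exp(3^(3/4)*c/3)


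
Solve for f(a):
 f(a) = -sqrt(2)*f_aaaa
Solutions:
 f(a) = (C1*sin(2^(3/8)*a/2) + C2*cos(2^(3/8)*a/2))*exp(-2^(3/8)*a/2) + (C3*sin(2^(3/8)*a/2) + C4*cos(2^(3/8)*a/2))*exp(2^(3/8)*a/2)


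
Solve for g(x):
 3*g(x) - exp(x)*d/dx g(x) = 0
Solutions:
 g(x) = C1*exp(-3*exp(-x))


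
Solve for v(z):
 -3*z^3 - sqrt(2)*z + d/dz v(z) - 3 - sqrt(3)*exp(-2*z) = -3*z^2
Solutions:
 v(z) = C1 + 3*z^4/4 - z^3 + sqrt(2)*z^2/2 + 3*z - sqrt(3)*exp(-2*z)/2


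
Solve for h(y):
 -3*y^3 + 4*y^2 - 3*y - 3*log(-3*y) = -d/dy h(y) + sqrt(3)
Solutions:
 h(y) = C1 + 3*y^4/4 - 4*y^3/3 + 3*y^2/2 + 3*y*log(-y) + y*(-3 + sqrt(3) + 3*log(3))


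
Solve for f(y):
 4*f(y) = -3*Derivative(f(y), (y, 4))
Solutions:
 f(y) = (C1*sin(3^(3/4)*y/3) + C2*cos(3^(3/4)*y/3))*exp(-3^(3/4)*y/3) + (C3*sin(3^(3/4)*y/3) + C4*cos(3^(3/4)*y/3))*exp(3^(3/4)*y/3)


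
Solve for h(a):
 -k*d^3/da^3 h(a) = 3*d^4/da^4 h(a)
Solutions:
 h(a) = C1 + C2*a + C3*a^2 + C4*exp(-a*k/3)


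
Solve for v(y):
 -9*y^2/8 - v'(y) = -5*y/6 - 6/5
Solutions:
 v(y) = C1 - 3*y^3/8 + 5*y^2/12 + 6*y/5


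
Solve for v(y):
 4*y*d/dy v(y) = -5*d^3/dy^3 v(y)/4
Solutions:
 v(y) = C1 + Integral(C2*airyai(-2*2^(1/3)*5^(2/3)*y/5) + C3*airybi(-2*2^(1/3)*5^(2/3)*y/5), y)


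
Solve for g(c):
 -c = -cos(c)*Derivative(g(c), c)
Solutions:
 g(c) = C1 + Integral(c/cos(c), c)


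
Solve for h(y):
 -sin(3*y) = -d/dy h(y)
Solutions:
 h(y) = C1 - cos(3*y)/3


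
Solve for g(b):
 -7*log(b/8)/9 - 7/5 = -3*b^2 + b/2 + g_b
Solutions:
 g(b) = C1 + b^3 - b^2/4 - 7*b*log(b)/9 - 28*b/45 + 7*b*log(2)/3


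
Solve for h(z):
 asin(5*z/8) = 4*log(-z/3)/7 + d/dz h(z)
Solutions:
 h(z) = C1 - 4*z*log(-z)/7 + z*asin(5*z/8) + 4*z/7 + 4*z*log(3)/7 + sqrt(64 - 25*z^2)/5


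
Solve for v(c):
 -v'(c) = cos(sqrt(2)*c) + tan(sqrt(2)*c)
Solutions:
 v(c) = C1 + sqrt(2)*log(cos(sqrt(2)*c))/2 - sqrt(2)*sin(sqrt(2)*c)/2


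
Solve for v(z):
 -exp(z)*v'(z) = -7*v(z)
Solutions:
 v(z) = C1*exp(-7*exp(-z))


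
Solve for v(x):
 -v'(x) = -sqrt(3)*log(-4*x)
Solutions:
 v(x) = C1 + sqrt(3)*x*log(-x) + sqrt(3)*x*(-1 + 2*log(2))


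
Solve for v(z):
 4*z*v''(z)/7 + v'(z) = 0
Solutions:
 v(z) = C1 + C2/z^(3/4)


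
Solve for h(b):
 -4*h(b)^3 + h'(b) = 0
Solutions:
 h(b) = -sqrt(2)*sqrt(-1/(C1 + 4*b))/2
 h(b) = sqrt(2)*sqrt(-1/(C1 + 4*b))/2


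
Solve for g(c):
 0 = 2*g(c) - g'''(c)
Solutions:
 g(c) = C3*exp(2^(1/3)*c) + (C1*sin(2^(1/3)*sqrt(3)*c/2) + C2*cos(2^(1/3)*sqrt(3)*c/2))*exp(-2^(1/3)*c/2)


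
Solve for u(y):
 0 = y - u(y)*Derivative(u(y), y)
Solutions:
 u(y) = -sqrt(C1 + y^2)
 u(y) = sqrt(C1 + y^2)


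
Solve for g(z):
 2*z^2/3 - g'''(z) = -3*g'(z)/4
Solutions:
 g(z) = C1 + C2*exp(-sqrt(3)*z/2) + C3*exp(sqrt(3)*z/2) - 8*z^3/27 - 64*z/27


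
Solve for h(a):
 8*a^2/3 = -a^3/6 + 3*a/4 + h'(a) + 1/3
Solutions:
 h(a) = C1 + a^4/24 + 8*a^3/9 - 3*a^2/8 - a/3


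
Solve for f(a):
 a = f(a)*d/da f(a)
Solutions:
 f(a) = -sqrt(C1 + a^2)
 f(a) = sqrt(C1 + a^2)


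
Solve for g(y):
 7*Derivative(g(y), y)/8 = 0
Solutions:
 g(y) = C1


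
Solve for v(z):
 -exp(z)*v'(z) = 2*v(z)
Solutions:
 v(z) = C1*exp(2*exp(-z))


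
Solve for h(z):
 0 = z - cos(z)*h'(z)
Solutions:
 h(z) = C1 + Integral(z/cos(z), z)


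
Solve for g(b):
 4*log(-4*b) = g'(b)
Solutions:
 g(b) = C1 + 4*b*log(-b) + 4*b*(-1 + 2*log(2))


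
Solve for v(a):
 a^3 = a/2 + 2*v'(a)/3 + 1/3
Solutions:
 v(a) = C1 + 3*a^4/8 - 3*a^2/8 - a/2


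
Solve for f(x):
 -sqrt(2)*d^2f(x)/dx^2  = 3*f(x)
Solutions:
 f(x) = C1*sin(2^(3/4)*sqrt(3)*x/2) + C2*cos(2^(3/4)*sqrt(3)*x/2)


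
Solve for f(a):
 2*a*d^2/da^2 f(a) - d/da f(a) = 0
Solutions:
 f(a) = C1 + C2*a^(3/2)


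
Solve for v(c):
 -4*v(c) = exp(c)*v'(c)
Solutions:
 v(c) = C1*exp(4*exp(-c))


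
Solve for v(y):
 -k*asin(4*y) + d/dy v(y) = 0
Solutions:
 v(y) = C1 + k*(y*asin(4*y) + sqrt(1 - 16*y^2)/4)


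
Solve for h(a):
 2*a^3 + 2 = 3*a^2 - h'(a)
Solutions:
 h(a) = C1 - a^4/2 + a^3 - 2*a


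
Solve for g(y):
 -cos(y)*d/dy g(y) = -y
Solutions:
 g(y) = C1 + Integral(y/cos(y), y)


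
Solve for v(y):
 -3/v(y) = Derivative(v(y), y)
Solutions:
 v(y) = -sqrt(C1 - 6*y)
 v(y) = sqrt(C1 - 6*y)


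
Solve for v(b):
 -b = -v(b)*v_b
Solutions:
 v(b) = -sqrt(C1 + b^2)
 v(b) = sqrt(C1 + b^2)


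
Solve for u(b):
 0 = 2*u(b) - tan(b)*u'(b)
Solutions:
 u(b) = C1*sin(b)^2


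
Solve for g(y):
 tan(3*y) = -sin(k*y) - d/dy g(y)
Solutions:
 g(y) = C1 - Piecewise((-cos(k*y)/k, Ne(k, 0)), (0, True)) + log(cos(3*y))/3


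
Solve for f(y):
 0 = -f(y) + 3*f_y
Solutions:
 f(y) = C1*exp(y/3)


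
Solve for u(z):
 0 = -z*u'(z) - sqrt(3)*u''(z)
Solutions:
 u(z) = C1 + C2*erf(sqrt(2)*3^(3/4)*z/6)


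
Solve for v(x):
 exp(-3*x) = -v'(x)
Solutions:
 v(x) = C1 + exp(-3*x)/3


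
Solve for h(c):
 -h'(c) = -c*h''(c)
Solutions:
 h(c) = C1 + C2*c^2


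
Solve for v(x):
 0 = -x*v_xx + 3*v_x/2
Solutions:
 v(x) = C1 + C2*x^(5/2)


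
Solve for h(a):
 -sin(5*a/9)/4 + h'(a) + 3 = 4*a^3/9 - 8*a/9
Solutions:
 h(a) = C1 + a^4/9 - 4*a^2/9 - 3*a - 9*cos(5*a/9)/20


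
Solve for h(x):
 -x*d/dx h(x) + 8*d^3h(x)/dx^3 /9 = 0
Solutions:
 h(x) = C1 + Integral(C2*airyai(3^(2/3)*x/2) + C3*airybi(3^(2/3)*x/2), x)


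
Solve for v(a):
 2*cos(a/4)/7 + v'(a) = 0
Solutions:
 v(a) = C1 - 8*sin(a/4)/7


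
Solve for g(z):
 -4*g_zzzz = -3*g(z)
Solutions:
 g(z) = C1*exp(-sqrt(2)*3^(1/4)*z/2) + C2*exp(sqrt(2)*3^(1/4)*z/2) + C3*sin(sqrt(2)*3^(1/4)*z/2) + C4*cos(sqrt(2)*3^(1/4)*z/2)


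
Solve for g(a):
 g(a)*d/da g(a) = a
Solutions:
 g(a) = -sqrt(C1 + a^2)
 g(a) = sqrt(C1 + a^2)


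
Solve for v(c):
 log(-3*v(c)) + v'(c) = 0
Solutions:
 Integral(1/(log(-_y) + log(3)), (_y, v(c))) = C1 - c


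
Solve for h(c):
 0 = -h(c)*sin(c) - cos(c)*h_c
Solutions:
 h(c) = C1*cos(c)


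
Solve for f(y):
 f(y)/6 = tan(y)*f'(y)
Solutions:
 f(y) = C1*sin(y)^(1/6)


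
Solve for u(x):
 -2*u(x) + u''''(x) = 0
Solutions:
 u(x) = C1*exp(-2^(1/4)*x) + C2*exp(2^(1/4)*x) + C3*sin(2^(1/4)*x) + C4*cos(2^(1/4)*x)


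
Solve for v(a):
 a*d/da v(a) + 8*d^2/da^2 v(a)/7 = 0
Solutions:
 v(a) = C1 + C2*erf(sqrt(7)*a/4)


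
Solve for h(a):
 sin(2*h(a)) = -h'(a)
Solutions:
 h(a) = pi - acos((-C1 - exp(4*a))/(C1 - exp(4*a)))/2
 h(a) = acos((-C1 - exp(4*a))/(C1 - exp(4*a)))/2


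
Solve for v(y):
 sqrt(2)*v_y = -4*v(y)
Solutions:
 v(y) = C1*exp(-2*sqrt(2)*y)


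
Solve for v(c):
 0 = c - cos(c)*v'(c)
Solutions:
 v(c) = C1 + Integral(c/cos(c), c)


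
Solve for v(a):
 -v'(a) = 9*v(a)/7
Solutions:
 v(a) = C1*exp(-9*a/7)


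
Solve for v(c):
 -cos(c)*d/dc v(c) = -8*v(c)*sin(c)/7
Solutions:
 v(c) = C1/cos(c)^(8/7)


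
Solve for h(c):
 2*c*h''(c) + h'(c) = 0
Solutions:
 h(c) = C1 + C2*sqrt(c)


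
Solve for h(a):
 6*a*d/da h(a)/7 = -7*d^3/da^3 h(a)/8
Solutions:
 h(a) = C1 + Integral(C2*airyai(-2*42^(1/3)*a/7) + C3*airybi(-2*42^(1/3)*a/7), a)


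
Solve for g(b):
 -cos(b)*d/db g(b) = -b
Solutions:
 g(b) = C1 + Integral(b/cos(b), b)


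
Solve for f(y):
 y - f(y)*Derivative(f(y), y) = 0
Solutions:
 f(y) = -sqrt(C1 + y^2)
 f(y) = sqrt(C1 + y^2)


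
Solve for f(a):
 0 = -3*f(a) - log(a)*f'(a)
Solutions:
 f(a) = C1*exp(-3*li(a))


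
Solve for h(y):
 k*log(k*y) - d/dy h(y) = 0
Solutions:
 h(y) = C1 + k*y*log(k*y) - k*y


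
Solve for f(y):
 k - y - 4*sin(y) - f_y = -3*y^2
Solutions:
 f(y) = C1 + k*y + y^3 - y^2/2 + 4*cos(y)


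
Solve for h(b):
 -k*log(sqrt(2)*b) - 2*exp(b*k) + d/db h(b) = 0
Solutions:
 h(b) = C1 + b*k*log(b) + b*k*(-1 + log(2)/2) + Piecewise((2*exp(b*k)/k, Ne(k, 0)), (2*b, True))


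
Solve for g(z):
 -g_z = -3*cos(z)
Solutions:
 g(z) = C1 + 3*sin(z)


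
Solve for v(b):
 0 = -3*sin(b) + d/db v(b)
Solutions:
 v(b) = C1 - 3*cos(b)


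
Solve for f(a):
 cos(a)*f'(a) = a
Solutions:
 f(a) = C1 + Integral(a/cos(a), a)


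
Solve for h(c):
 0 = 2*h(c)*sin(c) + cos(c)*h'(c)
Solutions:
 h(c) = C1*cos(c)^2


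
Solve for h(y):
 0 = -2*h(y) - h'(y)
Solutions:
 h(y) = C1*exp(-2*y)


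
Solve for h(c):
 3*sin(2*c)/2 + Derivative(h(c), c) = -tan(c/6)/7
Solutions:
 h(c) = C1 + 6*log(cos(c/6))/7 + 3*cos(2*c)/4


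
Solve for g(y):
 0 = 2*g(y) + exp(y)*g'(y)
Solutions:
 g(y) = C1*exp(2*exp(-y))
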